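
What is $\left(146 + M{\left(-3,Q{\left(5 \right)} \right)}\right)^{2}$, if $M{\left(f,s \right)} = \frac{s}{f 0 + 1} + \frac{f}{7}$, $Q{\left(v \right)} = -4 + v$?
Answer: $\frac{1052676}{49} \approx 21483.0$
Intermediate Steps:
$M{\left(f,s \right)} = s + \frac{f}{7}$ ($M{\left(f,s \right)} = \frac{s}{0 + 1} + f \frac{1}{7} = \frac{s}{1} + \frac{f}{7} = s 1 + \frac{f}{7} = s + \frac{f}{7}$)
$\left(146 + M{\left(-3,Q{\left(5 \right)} \right)}\right)^{2} = \left(146 + \left(\left(-4 + 5\right) + \frac{1}{7} \left(-3\right)\right)\right)^{2} = \left(146 + \left(1 - \frac{3}{7}\right)\right)^{2} = \left(146 + \frac{4}{7}\right)^{2} = \left(\frac{1026}{7}\right)^{2} = \frac{1052676}{49}$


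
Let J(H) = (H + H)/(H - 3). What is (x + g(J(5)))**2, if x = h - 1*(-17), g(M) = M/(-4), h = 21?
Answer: 21609/16 ≈ 1350.6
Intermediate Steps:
J(H) = 2*H/(-3 + H) (J(H) = (2*H)/(-3 + H) = 2*H/(-3 + H))
g(M) = -M/4 (g(M) = M*(-1/4) = -M/4)
x = 38 (x = 21 - 1*(-17) = 21 + 17 = 38)
(x + g(J(5)))**2 = (38 - 5/(2*(-3 + 5)))**2 = (38 - 5/(2*2))**2 = (38 - 1/4*5)**2 = (38 - 5/4)**2 = (147/4)**2 = 21609/16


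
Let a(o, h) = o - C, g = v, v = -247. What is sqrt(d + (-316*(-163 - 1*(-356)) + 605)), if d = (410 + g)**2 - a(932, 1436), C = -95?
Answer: I*sqrt(34841) ≈ 186.66*I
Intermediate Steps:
g = -247
a(o, h) = 95 + o (a(o, h) = o - 1*(-95) = o + 95 = 95 + o)
d = 25542 (d = (410 - 247)**2 - (95 + 932) = 163**2 - 1*1027 = 26569 - 1027 = 25542)
sqrt(d + (-316*(-163 - 1*(-356)) + 605)) = sqrt(25542 + (-316*(-163 - 1*(-356)) + 605)) = sqrt(25542 + (-316*(-163 + 356) + 605)) = sqrt(25542 + (-316*193 + 605)) = sqrt(25542 + (-60988 + 605)) = sqrt(25542 - 60383) = sqrt(-34841) = I*sqrt(34841)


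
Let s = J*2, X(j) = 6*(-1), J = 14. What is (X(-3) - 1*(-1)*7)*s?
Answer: 28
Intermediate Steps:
X(j) = -6
s = 28 (s = 14*2 = 28)
(X(-3) - 1*(-1)*7)*s = (-6 - 1*(-1)*7)*28 = (-6 + 1*7)*28 = (-6 + 7)*28 = 1*28 = 28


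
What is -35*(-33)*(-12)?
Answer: -13860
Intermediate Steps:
-35*(-33)*(-12) = 1155*(-12) = -13860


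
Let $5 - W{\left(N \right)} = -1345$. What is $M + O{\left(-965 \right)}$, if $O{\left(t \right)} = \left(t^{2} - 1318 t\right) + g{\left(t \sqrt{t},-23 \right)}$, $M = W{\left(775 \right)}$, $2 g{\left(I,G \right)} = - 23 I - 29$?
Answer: $\frac{4408861}{2} + \frac{22195 i \sqrt{965}}{2} \approx 2.2044 \cdot 10^{6} + 3.4474 \cdot 10^{5} i$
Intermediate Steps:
$W{\left(N \right)} = 1350$ ($W{\left(N \right)} = 5 - -1345 = 5 + 1345 = 1350$)
$g{\left(I,G \right)} = - \frac{29}{2} - \frac{23 I}{2}$ ($g{\left(I,G \right)} = \frac{- 23 I - 29}{2} = \frac{-29 - 23 I}{2} = - \frac{29}{2} - \frac{23 I}{2}$)
$M = 1350$
$O{\left(t \right)} = - \frac{29}{2} + t^{2} - 1318 t - \frac{23 t^{\frac{3}{2}}}{2}$ ($O{\left(t \right)} = \left(t^{2} - 1318 t\right) - \left(\frac{29}{2} + \frac{23 t \sqrt{t}}{2}\right) = \left(t^{2} - 1318 t\right) - \left(\frac{29}{2} + \frac{23 t^{\frac{3}{2}}}{2}\right) = - \frac{29}{2} + t^{2} - 1318 t - \frac{23 t^{\frac{3}{2}}}{2}$)
$M + O{\left(-965 \right)} = 1350 - \left(- \frac{2543711}{2} - 931225 - \frac{22195 i \sqrt{965}}{2}\right) = 1350 + \left(- \frac{29}{2} + 931225 + 1271870 - \frac{23 \left(- 965 i \sqrt{965}\right)}{2}\right) = 1350 + \left(- \frac{29}{2} + 931225 + 1271870 + \frac{22195 i \sqrt{965}}{2}\right) = 1350 + \left(\frac{4406161}{2} + \frac{22195 i \sqrt{965}}{2}\right) = \frac{4408861}{2} + \frac{22195 i \sqrt{965}}{2}$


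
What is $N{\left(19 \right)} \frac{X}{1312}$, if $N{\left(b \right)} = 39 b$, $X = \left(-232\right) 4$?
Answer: $- \frac{21489}{41} \approx -524.12$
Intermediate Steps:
$X = -928$
$N{\left(19 \right)} \frac{X}{1312} = 39 \cdot 19 \left(- \frac{928}{1312}\right) = 741 \left(\left(-928\right) \frac{1}{1312}\right) = 741 \left(- \frac{29}{41}\right) = - \frac{21489}{41}$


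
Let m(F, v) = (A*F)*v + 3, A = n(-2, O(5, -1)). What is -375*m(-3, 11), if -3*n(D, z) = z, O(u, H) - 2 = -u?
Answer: 11250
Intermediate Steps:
O(u, H) = 2 - u
n(D, z) = -z/3
A = 1 (A = -(2 - 1*5)/3 = -(2 - 5)/3 = -⅓*(-3) = 1)
m(F, v) = 3 + F*v (m(F, v) = (1*F)*v + 3 = F*v + 3 = 3 + F*v)
-375*m(-3, 11) = -375*(3 - 3*11) = -375*(3 - 33) = -375*(-30) = 11250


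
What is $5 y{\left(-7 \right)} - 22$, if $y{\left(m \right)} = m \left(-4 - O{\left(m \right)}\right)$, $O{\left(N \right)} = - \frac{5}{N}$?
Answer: $143$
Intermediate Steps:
$y{\left(m \right)} = m \left(-4 + \frac{5}{m}\right)$ ($y{\left(m \right)} = m \left(-4 - - \frac{5}{m}\right) = m \left(-4 + \frac{5}{m}\right)$)
$5 y{\left(-7 \right)} - 22 = 5 \left(5 - -28\right) - 22 = 5 \left(5 + 28\right) - 22 = 5 \cdot 33 - 22 = 165 - 22 = 143$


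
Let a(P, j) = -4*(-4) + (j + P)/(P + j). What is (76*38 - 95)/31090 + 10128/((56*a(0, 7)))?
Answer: 39692307/3699710 ≈ 10.728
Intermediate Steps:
a(P, j) = 17 (a(P, j) = 16 + (P + j)/(P + j) = 16 + 1 = 17)
(76*38 - 95)/31090 + 10128/((56*a(0, 7))) = (76*38 - 95)/31090 + 10128/((56*17)) = (2888 - 95)*(1/31090) + 10128/952 = 2793*(1/31090) + 10128*(1/952) = 2793/31090 + 1266/119 = 39692307/3699710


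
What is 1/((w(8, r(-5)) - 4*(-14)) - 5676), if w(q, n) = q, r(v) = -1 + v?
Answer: -1/5612 ≈ -0.00017819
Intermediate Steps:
1/((w(8, r(-5)) - 4*(-14)) - 5676) = 1/((8 - 4*(-14)) - 5676) = 1/((8 + 56) - 5676) = 1/(64 - 5676) = 1/(-5612) = -1/5612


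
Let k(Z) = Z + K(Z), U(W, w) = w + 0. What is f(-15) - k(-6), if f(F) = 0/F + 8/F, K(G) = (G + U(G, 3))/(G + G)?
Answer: 313/60 ≈ 5.2167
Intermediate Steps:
U(W, w) = w
K(G) = (3 + G)/(2*G) (K(G) = (G + 3)/(G + G) = (3 + G)/((2*G)) = (1/(2*G))*(3 + G) = (3 + G)/(2*G))
f(F) = 8/F (f(F) = 0 + 8/F = 8/F)
k(Z) = Z + (3 + Z)/(2*Z)
f(-15) - k(-6) = 8/(-15) - (½ - 6 + (3/2)/(-6)) = 8*(-1/15) - (½ - 6 + (3/2)*(-⅙)) = -8/15 - (½ - 6 - ¼) = -8/15 - 1*(-23/4) = -8/15 + 23/4 = 313/60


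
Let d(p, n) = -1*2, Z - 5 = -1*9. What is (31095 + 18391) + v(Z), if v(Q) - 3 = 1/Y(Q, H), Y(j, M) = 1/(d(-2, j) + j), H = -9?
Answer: 49483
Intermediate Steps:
Z = -4 (Z = 5 - 1*9 = 5 - 9 = -4)
d(p, n) = -2
Y(j, M) = 1/(-2 + j)
v(Q) = 1 + Q (v(Q) = 3 + 1/(1/(-2 + Q)) = 3 + (-2 + Q) = 1 + Q)
(31095 + 18391) + v(Z) = (31095 + 18391) + (1 - 4) = 49486 - 3 = 49483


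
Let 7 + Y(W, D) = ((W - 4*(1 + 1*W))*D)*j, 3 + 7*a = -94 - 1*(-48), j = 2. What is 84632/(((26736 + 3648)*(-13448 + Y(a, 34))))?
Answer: -10579/46711602 ≈ -0.00022647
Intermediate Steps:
a = -7 (a = -3/7 + (-94 - 1*(-48))/7 = -3/7 + (-94 + 48)/7 = -3/7 + (⅐)*(-46) = -3/7 - 46/7 = -7)
Y(W, D) = -7 + 2*D*(-4 - 3*W) (Y(W, D) = -7 + ((W - 4*(1 + 1*W))*D)*2 = -7 + ((W - 4*(1 + W))*D)*2 = -7 + ((W + (-4 - 4*W))*D)*2 = -7 + ((-4 - 3*W)*D)*2 = -7 + (D*(-4 - 3*W))*2 = -7 + 2*D*(-4 - 3*W))
84632/(((26736 + 3648)*(-13448 + Y(a, 34)))) = 84632/(((26736 + 3648)*(-13448 + (-7 - 8*34 - 6*34*(-7))))) = 84632/((30384*(-13448 + (-7 - 272 + 1428)))) = 84632/((30384*(-13448 + 1149))) = 84632/((30384*(-12299))) = 84632/(-373692816) = 84632*(-1/373692816) = -10579/46711602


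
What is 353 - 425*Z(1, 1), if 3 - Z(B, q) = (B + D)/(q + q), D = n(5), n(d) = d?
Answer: 353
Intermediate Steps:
D = 5
Z(B, q) = 3 - (5 + B)/(2*q) (Z(B, q) = 3 - (B + 5)/(q + q) = 3 - (5 + B)/(2*q))
353 - 425*Z(1, 1) = 353 - 425*(-5 - 1*1 + 6*1)/(2*1) = 353 - 425*(-5 - 1 + 6)/2 = 353 - 425*0/2 = 353 - 425*0 = 353 + 0 = 353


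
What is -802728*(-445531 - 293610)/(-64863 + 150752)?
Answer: 593329176648/85889 ≈ 6.9081e+6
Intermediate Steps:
-802728*(-445531 - 293610)/(-64863 + 150752) = -802728/(85889/(-739141)) = -802728/(85889*(-1/739141)) = -802728/(-85889/739141) = -802728*(-739141/85889) = 593329176648/85889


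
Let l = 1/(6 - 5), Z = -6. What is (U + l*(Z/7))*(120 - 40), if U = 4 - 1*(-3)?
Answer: 3440/7 ≈ 491.43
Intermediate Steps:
U = 7 (U = 4 + 3 = 7)
l = 1 (l = 1/1 = 1)
(U + l*(Z/7))*(120 - 40) = (7 + 1*(-6/7))*(120 - 40) = (7 + 1*(-6*⅐))*80 = (7 + 1*(-6/7))*80 = (7 - 6/7)*80 = (43/7)*80 = 3440/7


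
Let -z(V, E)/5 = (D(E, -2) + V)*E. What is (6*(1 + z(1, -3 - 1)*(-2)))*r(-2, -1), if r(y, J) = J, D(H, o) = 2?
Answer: 714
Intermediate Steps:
z(V, E) = -5*E*(2 + V) (z(V, E) = -5*(2 + V)*E = -5*E*(2 + V))
(6*(1 + z(1, -3 - 1)*(-2)))*r(-2, -1) = (6*(1 - 5*(-3 - 1)*(2 + 1)*(-2)))*(-1) = (6*(1 - 5*(-4)*3*(-2)))*(-1) = (6*(1 + 60*(-2)))*(-1) = (6*(1 - 120))*(-1) = (6*(-119))*(-1) = -714*(-1) = 714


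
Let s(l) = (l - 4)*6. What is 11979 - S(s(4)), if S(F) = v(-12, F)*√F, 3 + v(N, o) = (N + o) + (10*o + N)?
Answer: 11979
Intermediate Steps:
s(l) = -24 + 6*l (s(l) = (-4 + l)*6 = -24 + 6*l)
v(N, o) = -3 + 2*N + 11*o (v(N, o) = -3 + ((N + o) + (10*o + N)) = -3 + ((N + o) + (N + 10*o)) = -3 + (2*N + 11*o) = -3 + 2*N + 11*o)
S(F) = √F*(-27 + 11*F) (S(F) = (-3 + 2*(-12) + 11*F)*√F = (-3 - 24 + 11*F)*√F = (-27 + 11*F)*√F = √F*(-27 + 11*F))
11979 - S(s(4)) = 11979 - √(-24 + 6*4)*(-27 + 11*(-24 + 6*4)) = 11979 - √(-24 + 24)*(-27 + 11*(-24 + 24)) = 11979 - √0*(-27 + 11*0) = 11979 - 0*(-27 + 0) = 11979 - 0*(-27) = 11979 - 1*0 = 11979 + 0 = 11979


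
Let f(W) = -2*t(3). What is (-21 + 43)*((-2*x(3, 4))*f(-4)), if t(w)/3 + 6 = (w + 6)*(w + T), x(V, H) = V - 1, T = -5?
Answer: -12672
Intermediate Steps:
x(V, H) = -1 + V
t(w) = -18 + 3*(-5 + w)*(6 + w) (t(w) = -18 + 3*((w + 6)*(w - 5)) = -18 + 3*((6 + w)*(-5 + w)) = -18 + 3*((-5 + w)*(6 + w)) = -18 + 3*(-5 + w)*(6 + w))
f(W) = 144 (f(W) = -2*(-108 + 3*3 + 3*3**2) = -2*(-108 + 9 + 3*9) = -2*(-108 + 9 + 27) = -2*(-72) = 144)
(-21 + 43)*((-2*x(3, 4))*f(-4)) = (-21 + 43)*(-2*(-1 + 3)*144) = 22*(-2*2*144) = 22*(-4*144) = 22*(-576) = -12672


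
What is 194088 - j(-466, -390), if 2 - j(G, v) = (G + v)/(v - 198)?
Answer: 28530856/147 ≈ 1.9409e+5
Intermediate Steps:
j(G, v) = 2 - (G + v)/(-198 + v) (j(G, v) = 2 - (G + v)/(v - 198) = 2 - (G + v)/(-198 + v))
194088 - j(-466, -390) = 194088 - (-396 - 390 - 1*(-466))/(-198 - 390) = 194088 - (-396 - 390 + 466)/(-588) = 194088 - (-1)*(-320)/588 = 194088 - 1*80/147 = 194088 - 80/147 = 28530856/147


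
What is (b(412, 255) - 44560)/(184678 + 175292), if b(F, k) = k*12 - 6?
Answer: -20753/179985 ≈ -0.11530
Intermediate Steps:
b(F, k) = -6 + 12*k (b(F, k) = 12*k - 6 = -6 + 12*k)
(b(412, 255) - 44560)/(184678 + 175292) = ((-6 + 12*255) - 44560)/(184678 + 175292) = ((-6 + 3060) - 44560)/359970 = (3054 - 44560)*(1/359970) = -41506*1/359970 = -20753/179985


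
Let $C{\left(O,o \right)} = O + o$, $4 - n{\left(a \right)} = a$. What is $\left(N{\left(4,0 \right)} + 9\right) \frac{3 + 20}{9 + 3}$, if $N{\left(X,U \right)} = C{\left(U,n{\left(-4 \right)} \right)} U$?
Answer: $\frac{69}{4} \approx 17.25$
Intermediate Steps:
$n{\left(a \right)} = 4 - a$
$N{\left(X,U \right)} = U \left(8 + U\right)$ ($N{\left(X,U \right)} = \left(U + \left(4 - -4\right)\right) U = \left(U + \left(4 + 4\right)\right) U = \left(U + 8\right) U = \left(8 + U\right) U = U \left(8 + U\right)$)
$\left(N{\left(4,0 \right)} + 9\right) \frac{3 + 20}{9 + 3} = \left(0 \left(8 + 0\right) + 9\right) \frac{3 + 20}{9 + 3} = \left(0 \cdot 8 + 9\right) \frac{23}{12} = \left(0 + 9\right) 23 \cdot \frac{1}{12} = 9 \cdot \frac{23}{12} = \frac{69}{4}$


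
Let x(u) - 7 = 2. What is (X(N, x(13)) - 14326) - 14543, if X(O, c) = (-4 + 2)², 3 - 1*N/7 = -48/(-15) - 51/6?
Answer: -28865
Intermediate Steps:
x(u) = 9 (x(u) = 7 + 2 = 9)
N = 581/10 (N = 21 - 7*(-48/(-15) - 51/6) = 21 - 7*(-48*(-1/15) - 51*⅙) = 21 - 7*(16/5 - 17/2) = 21 - 7*(-53/10) = 21 + 371/10 = 581/10 ≈ 58.100)
X(O, c) = 4 (X(O, c) = (-2)² = 4)
(X(N, x(13)) - 14326) - 14543 = (4 - 14326) - 14543 = -14322 - 14543 = -28865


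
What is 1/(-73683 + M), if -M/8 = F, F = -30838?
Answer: 1/173021 ≈ 5.7796e-6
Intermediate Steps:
M = 246704 (M = -8*(-30838) = 246704)
1/(-73683 + M) = 1/(-73683 + 246704) = 1/173021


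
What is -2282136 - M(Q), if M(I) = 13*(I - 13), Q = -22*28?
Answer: -2273959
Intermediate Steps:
Q = -616
M(I) = -169 + 13*I (M(I) = 13*(-13 + I) = -169 + 13*I)
-2282136 - M(Q) = -2282136 - (-169 + 13*(-616)) = -2282136 - (-169 - 8008) = -2282136 - 1*(-8177) = -2282136 + 8177 = -2273959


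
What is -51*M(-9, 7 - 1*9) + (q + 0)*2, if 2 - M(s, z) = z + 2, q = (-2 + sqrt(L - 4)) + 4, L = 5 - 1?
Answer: -98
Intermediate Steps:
L = 4
q = 2 (q = (-2 + sqrt(4 - 4)) + 4 = (-2 + sqrt(0)) + 4 = (-2 + 0) + 4 = -2 + 4 = 2)
M(s, z) = -z (M(s, z) = 2 - (z + 2) = 2 - (2 + z) = 2 + (-2 - z) = -z)
-51*M(-9, 7 - 1*9) + (q + 0)*2 = -(-51)*(7 - 1*9) + (2 + 0)*2 = -(-51)*(7 - 9) + 2*2 = -(-51)*(-2) + 4 = -51*2 + 4 = -102 + 4 = -98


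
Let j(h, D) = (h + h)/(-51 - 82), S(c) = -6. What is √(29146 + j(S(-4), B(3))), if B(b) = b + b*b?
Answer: √515565190/133 ≈ 170.72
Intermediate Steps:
B(b) = b + b²
j(h, D) = -2*h/133 (j(h, D) = (2*h)/(-133) = (2*h)*(-1/133) = -2*h/133)
√(29146 + j(S(-4), B(3))) = √(29146 - 2/133*(-6)) = √(29146 + 12/133) = √(3876430/133) = √515565190/133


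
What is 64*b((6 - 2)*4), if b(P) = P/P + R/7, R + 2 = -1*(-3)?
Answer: 512/7 ≈ 73.143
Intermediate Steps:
R = 1 (R = -2 - 1*(-3) = -2 + 3 = 1)
b(P) = 8/7 (b(P) = P/P + 1/7 = 1 + 1*(⅐) = 1 + ⅐ = 8/7)
64*b((6 - 2)*4) = 64*(8/7) = 512/7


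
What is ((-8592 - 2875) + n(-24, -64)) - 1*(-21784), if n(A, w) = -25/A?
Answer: 247633/24 ≈ 10318.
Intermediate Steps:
((-8592 - 2875) + n(-24, -64)) - 1*(-21784) = ((-8592 - 2875) - 25/(-24)) - 1*(-21784) = (-11467 - 25*(-1/24)) + 21784 = (-11467 + 25/24) + 21784 = -275183/24 + 21784 = 247633/24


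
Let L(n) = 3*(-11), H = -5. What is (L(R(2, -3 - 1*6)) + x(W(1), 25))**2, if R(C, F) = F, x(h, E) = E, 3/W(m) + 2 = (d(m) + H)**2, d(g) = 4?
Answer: 64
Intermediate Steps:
W(m) = -3 (W(m) = 3/(-2 + (4 - 5)**2) = 3/(-2 + (-1)**2) = 3/(-2 + 1) = 3/(-1) = 3*(-1) = -3)
L(n) = -33
(L(R(2, -3 - 1*6)) + x(W(1), 25))**2 = (-33 + 25)**2 = (-8)**2 = 64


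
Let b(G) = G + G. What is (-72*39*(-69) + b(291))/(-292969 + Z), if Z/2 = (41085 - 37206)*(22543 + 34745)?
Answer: 194334/444147335 ≈ 0.00043754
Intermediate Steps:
b(G) = 2*G
Z = 444440304 (Z = 2*((41085 - 37206)*(22543 + 34745)) = 2*(3879*57288) = 2*222220152 = 444440304)
(-72*39*(-69) + b(291))/(-292969 + Z) = (-72*39*(-69) + 2*291)/(-292969 + 444440304) = (-2808*(-69) + 582)/444147335 = (193752 + 582)*(1/444147335) = 194334*(1/444147335) = 194334/444147335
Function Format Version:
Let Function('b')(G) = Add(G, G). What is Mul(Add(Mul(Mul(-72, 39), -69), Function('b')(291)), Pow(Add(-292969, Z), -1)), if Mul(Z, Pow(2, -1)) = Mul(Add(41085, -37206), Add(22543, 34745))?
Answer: Rational(194334, 444147335) ≈ 0.00043754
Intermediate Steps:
Function('b')(G) = Mul(2, G)
Z = 444440304 (Z = Mul(2, Mul(Add(41085, -37206), Add(22543, 34745))) = Mul(2, Mul(3879, 57288)) = Mul(2, 222220152) = 444440304)
Mul(Add(Mul(Mul(-72, 39), -69), Function('b')(291)), Pow(Add(-292969, Z), -1)) = Mul(Add(Mul(Mul(-72, 39), -69), Mul(2, 291)), Pow(Add(-292969, 444440304), -1)) = Mul(Add(Mul(-2808, -69), 582), Pow(444147335, -1)) = Mul(Add(193752, 582), Rational(1, 444147335)) = Mul(194334, Rational(1, 444147335)) = Rational(194334, 444147335)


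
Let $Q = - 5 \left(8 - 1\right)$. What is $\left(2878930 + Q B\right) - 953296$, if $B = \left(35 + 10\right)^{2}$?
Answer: $1854759$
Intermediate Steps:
$Q = -35$ ($Q = \left(-5\right) 7 = -35$)
$B = 2025$ ($B = 45^{2} = 2025$)
$\left(2878930 + Q B\right) - 953296 = \left(2878930 - 70875\right) - 953296 = 2808055 - 953296 = 1854759$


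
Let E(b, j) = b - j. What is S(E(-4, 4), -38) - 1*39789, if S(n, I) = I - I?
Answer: -39789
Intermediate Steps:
S(n, I) = 0
S(E(-4, 4), -38) - 1*39789 = 0 - 1*39789 = 0 - 39789 = -39789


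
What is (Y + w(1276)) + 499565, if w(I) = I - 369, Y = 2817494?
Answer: 3317966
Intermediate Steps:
w(I) = -369 + I
(Y + w(1276)) + 499565 = (2817494 + (-369 + 1276)) + 499565 = (2817494 + 907) + 499565 = 2818401 + 499565 = 3317966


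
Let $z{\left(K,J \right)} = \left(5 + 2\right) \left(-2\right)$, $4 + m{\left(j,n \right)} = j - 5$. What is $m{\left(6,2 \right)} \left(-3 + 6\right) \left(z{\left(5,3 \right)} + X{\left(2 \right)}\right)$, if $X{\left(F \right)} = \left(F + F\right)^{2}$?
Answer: $-18$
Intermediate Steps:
$m{\left(j,n \right)} = -9 + j$ ($m{\left(j,n \right)} = -4 + \left(j - 5\right) = -4 + \left(-5 + j\right) = -9 + j$)
$X{\left(F \right)} = 4 F^{2}$ ($X{\left(F \right)} = \left(2 F\right)^{2} = 4 F^{2}$)
$z{\left(K,J \right)} = -14$ ($z{\left(K,J \right)} = 7 \left(-2\right) = -14$)
$m{\left(6,2 \right)} \left(-3 + 6\right) \left(z{\left(5,3 \right)} + X{\left(2 \right)}\right) = \left(-9 + 6\right) \left(-3 + 6\right) \left(-14 + 4 \cdot 2^{2}\right) = \left(-3\right) 3 \left(-14 + 4 \cdot 4\right) = - 9 \left(-14 + 16\right) = \left(-9\right) 2 = -18$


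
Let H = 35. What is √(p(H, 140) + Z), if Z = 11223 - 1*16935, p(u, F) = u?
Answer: I*√5677 ≈ 75.346*I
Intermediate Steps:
Z = -5712 (Z = 11223 - 16935 = -5712)
√(p(H, 140) + Z) = √(35 - 5712) = √(-5677) = I*√5677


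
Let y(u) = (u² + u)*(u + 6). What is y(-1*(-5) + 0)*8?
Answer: 2640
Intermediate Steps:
y(u) = (6 + u)*(u + u²) (y(u) = (u + u²)*(6 + u) = (6 + u)*(u + u²))
y(-1*(-5) + 0)*8 = ((-1*(-5) + 0)*(6 + (-1*(-5) + 0)² + 7*(-1*(-5) + 0)))*8 = ((5 + 0)*(6 + (5 + 0)² + 7*(5 + 0)))*8 = (5*(6 + 5² + 7*5))*8 = (5*(6 + 25 + 35))*8 = (5*66)*8 = 330*8 = 2640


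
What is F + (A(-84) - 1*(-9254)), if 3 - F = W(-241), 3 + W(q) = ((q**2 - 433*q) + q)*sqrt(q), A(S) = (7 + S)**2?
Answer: 15189 - 162193*I*sqrt(241) ≈ 15189.0 - 2.5179e+6*I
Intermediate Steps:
W(q) = -3 + sqrt(q)*(q**2 - 432*q) (W(q) = -3 + ((q**2 - 433*q) + q)*sqrt(q) = -3 + (q**2 - 432*q)*sqrt(q) = -3 + sqrt(q)*(q**2 - 432*q))
F = 6 - 162193*I*sqrt(241) (F = 3 - (-3 + (-241)**(5/2) - (-104112)*I*sqrt(241)) = 3 - (-3 + 58081*I*sqrt(241) - (-104112)*I*sqrt(241)) = 3 - (-3 + 58081*I*sqrt(241) + 104112*I*sqrt(241)) = 3 - (-3 + 162193*I*sqrt(241)) = 3 + (3 - 162193*I*sqrt(241)) = 6 - 162193*I*sqrt(241) ≈ 6.0 - 2.5179e+6*I)
F + (A(-84) - 1*(-9254)) = (6 - 162193*I*sqrt(241)) + ((7 - 84)**2 - 1*(-9254)) = (6 - 162193*I*sqrt(241)) + ((-77)**2 + 9254) = (6 - 162193*I*sqrt(241)) + (5929 + 9254) = (6 - 162193*I*sqrt(241)) + 15183 = 15189 - 162193*I*sqrt(241)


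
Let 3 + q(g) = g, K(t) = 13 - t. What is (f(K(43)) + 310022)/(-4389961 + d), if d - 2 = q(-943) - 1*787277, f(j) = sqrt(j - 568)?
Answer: -155011/2589091 - I*sqrt(598)/5178182 ≈ -0.059871 - 4.7225e-6*I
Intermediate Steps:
q(g) = -3 + g
f(j) = sqrt(-568 + j)
d = -788221 (d = 2 + ((-3 - 943) - 1*787277) = 2 + (-946 - 787277) = 2 - 788223 = -788221)
(f(K(43)) + 310022)/(-4389961 + d) = (sqrt(-568 + (13 - 1*43)) + 310022)/(-4389961 - 788221) = (sqrt(-568 + (13 - 43)) + 310022)/(-5178182) = (sqrt(-568 - 30) + 310022)*(-1/5178182) = (sqrt(-598) + 310022)*(-1/5178182) = (I*sqrt(598) + 310022)*(-1/5178182) = (310022 + I*sqrt(598))*(-1/5178182) = -155011/2589091 - I*sqrt(598)/5178182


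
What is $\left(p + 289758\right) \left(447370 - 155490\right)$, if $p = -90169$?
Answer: $58256037320$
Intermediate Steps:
$\left(p + 289758\right) \left(447370 - 155490\right) = \left(-90169 + 289758\right) \left(447370 - 155490\right) = 199589 \cdot 291880 = 58256037320$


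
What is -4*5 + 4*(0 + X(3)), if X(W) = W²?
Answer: 16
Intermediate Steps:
-4*5 + 4*(0 + X(3)) = -4*5 + 4*(0 + 3²) = -20 + 4*(0 + 9) = -20 + 4*9 = -20 + 36 = 16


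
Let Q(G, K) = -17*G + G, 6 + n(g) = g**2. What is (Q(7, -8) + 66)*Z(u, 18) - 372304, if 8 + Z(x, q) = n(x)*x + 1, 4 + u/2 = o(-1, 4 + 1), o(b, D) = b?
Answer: -328742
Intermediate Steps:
n(g) = -6 + g**2
Q(G, K) = -16*G
u = -10 (u = -8 + 2*(-1) = -8 - 2 = -10)
Z(x, q) = -7 + x*(-6 + x**2) (Z(x, q) = -8 + ((-6 + x**2)*x + 1) = -8 + (x*(-6 + x**2) + 1) = -8 + (1 + x*(-6 + x**2)) = -7 + x*(-6 + x**2))
(Q(7, -8) + 66)*Z(u, 18) - 372304 = (-16*7 + 66)*(-7 - 10*(-6 + (-10)**2)) - 372304 = (-112 + 66)*(-7 - 10*(-6 + 100)) - 372304 = -46*(-7 - 10*94) - 372304 = -46*(-7 - 940) - 372304 = -46*(-947) - 372304 = 43562 - 372304 = -328742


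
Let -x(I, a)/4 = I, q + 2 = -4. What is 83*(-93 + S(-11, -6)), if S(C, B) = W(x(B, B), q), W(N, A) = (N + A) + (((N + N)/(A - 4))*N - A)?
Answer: -76443/5 ≈ -15289.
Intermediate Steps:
q = -6 (q = -2 - 4 = -6)
x(I, a) = -4*I
W(N, A) = N + 2*N**2/(-4 + A) (W(N, A) = (A + N) + (((2*N)/(-4 + A))*N - A) = (A + N) + ((2*N/(-4 + A))*N - A) = (A + N) + (2*N**2/(-4 + A) - A) = (A + N) + (-A + 2*N**2/(-4 + A)) = N + 2*N**2/(-4 + A))
S(C, B) = 2*B*(-10 - 8*B)/5 (S(C, B) = (-4*B)*(-4 - 6 + 2*(-4*B))/(-4 - 6) = -4*B*(-4 - 6 - 8*B)/(-10) = -4*B*(-1/10)*(-10 - 8*B) = 2*B*(-10 - 8*B)/5)
83*(-93 + S(-11, -6)) = 83*(-93 - 4/5*(-6)*(5 + 4*(-6))) = 83*(-93 - 4/5*(-6)*(5 - 24)) = 83*(-93 - 4/5*(-6)*(-19)) = 83*(-93 - 456/5) = 83*(-921/5) = -76443/5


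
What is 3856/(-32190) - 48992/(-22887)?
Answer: 248133368/122788755 ≈ 2.0208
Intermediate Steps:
3856/(-32190) - 48992/(-22887) = 3856*(-1/32190) - 48992*(-1/22887) = -1928/16095 + 48992/22887 = 248133368/122788755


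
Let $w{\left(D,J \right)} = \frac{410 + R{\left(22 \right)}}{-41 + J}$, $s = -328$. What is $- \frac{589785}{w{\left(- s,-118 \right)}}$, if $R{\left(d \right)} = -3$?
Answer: $\frac{93775815}{407} \approx 2.3041 \cdot 10^{5}$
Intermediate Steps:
$w{\left(D,J \right)} = \frac{407}{-41 + J}$ ($w{\left(D,J \right)} = \frac{410 - 3}{-41 + J} = \frac{407}{-41 + J}$)
$- \frac{589785}{w{\left(- s,-118 \right)}} = - \frac{589785}{407 \frac{1}{-41 - 118}} = - \frac{589785}{407 \frac{1}{-159}} = - \frac{589785}{407 \left(- \frac{1}{159}\right)} = - \frac{589785}{- \frac{407}{159}} = \left(-589785\right) \left(- \frac{159}{407}\right) = \frac{93775815}{407}$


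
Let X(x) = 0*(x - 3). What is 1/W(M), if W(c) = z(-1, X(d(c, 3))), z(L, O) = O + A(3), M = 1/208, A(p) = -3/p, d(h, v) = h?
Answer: -1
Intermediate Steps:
X(x) = 0 (X(x) = 0*(-3 + x) = 0)
M = 1/208 ≈ 0.0048077
z(L, O) = -1 + O (z(L, O) = O - 3/3 = O - 3*⅓ = O - 1 = -1 + O)
W(c) = -1 (W(c) = -1 + 0 = -1)
1/W(M) = 1/(-1) = -1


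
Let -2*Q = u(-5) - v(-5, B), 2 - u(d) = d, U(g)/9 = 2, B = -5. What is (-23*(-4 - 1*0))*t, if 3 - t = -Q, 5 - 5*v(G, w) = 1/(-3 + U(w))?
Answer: -46/75 ≈ -0.61333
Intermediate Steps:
U(g) = 18 (U(g) = 9*2 = 18)
v(G, w) = 74/75 (v(G, w) = 1 - 1/(5*(-3 + 18)) = 1 - ⅕/15 = 1 - ⅕*1/15 = 1 - 1/75 = 74/75)
u(d) = 2 - d
Q = -451/150 (Q = -((2 - 1*(-5)) - 1*74/75)/2 = -((2 + 5) - 74/75)/2 = -(7 - 74/75)/2 = -½*451/75 = -451/150 ≈ -3.0067)
t = -1/150 (t = 3 - (-1)*(-451)/150 = 3 - 1*451/150 = 3 - 451/150 = -1/150 ≈ -0.0066667)
(-23*(-4 - 1*0))*t = -23*(-4 - 1*0)*(-1/150) = -23*(-4 + 0)*(-1/150) = -23*(-4)*(-1/150) = 92*(-1/150) = -46/75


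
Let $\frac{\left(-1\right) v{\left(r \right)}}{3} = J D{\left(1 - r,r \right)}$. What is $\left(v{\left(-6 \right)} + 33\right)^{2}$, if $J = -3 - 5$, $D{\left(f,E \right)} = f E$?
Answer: $950625$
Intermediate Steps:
$D{\left(f,E \right)} = E f$
$J = -8$
$v{\left(r \right)} = 24 r \left(1 - r\right)$ ($v{\left(r \right)} = - 3 \left(- 8 r \left(1 - r\right)\right) = 24 r \left(1 - r\right)$)
$\left(v{\left(-6 \right)} + 33\right)^{2} = \left(24 \left(-6\right) \left(1 - -6\right) + 33\right)^{2} = \left(24 \left(-6\right) \left(1 + 6\right) + 33\right)^{2} = \left(24 \left(-6\right) 7 + 33\right)^{2} = \left(-1008 + 33\right)^{2} = \left(-975\right)^{2} = 950625$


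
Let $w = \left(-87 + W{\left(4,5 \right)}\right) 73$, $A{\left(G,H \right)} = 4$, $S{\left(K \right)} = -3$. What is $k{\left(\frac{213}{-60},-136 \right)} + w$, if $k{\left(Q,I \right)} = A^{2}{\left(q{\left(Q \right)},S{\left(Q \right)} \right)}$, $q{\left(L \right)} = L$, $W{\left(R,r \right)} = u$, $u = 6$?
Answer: $-5897$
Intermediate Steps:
$W{\left(R,r \right)} = 6$
$k{\left(Q,I \right)} = 16$ ($k{\left(Q,I \right)} = 4^{2} = 16$)
$w = -5913$ ($w = \left(-87 + 6\right) 73 = \left(-81\right) 73 = -5913$)
$k{\left(\frac{213}{-60},-136 \right)} + w = 16 - 5913 = -5897$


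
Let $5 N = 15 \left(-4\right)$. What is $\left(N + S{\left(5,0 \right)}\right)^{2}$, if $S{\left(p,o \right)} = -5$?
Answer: $289$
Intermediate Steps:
$N = -12$ ($N = \frac{15 \left(-4\right)}{5} = \frac{1}{5} \left(-60\right) = -12$)
$\left(N + S{\left(5,0 \right)}\right)^{2} = \left(-12 - 5\right)^{2} = \left(-17\right)^{2} = 289$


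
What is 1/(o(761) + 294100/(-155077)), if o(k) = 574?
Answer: 155077/88720098 ≈ 0.0017479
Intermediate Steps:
1/(o(761) + 294100/(-155077)) = 1/(574 + 294100/(-155077)) = 1/(574 + 294100*(-1/155077)) = 1/(574 - 294100/155077) = 1/(88720098/155077) = 155077/88720098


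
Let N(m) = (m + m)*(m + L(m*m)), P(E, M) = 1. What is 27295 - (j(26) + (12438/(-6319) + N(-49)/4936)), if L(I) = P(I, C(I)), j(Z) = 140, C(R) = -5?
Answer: 105876497239/3898823 ≈ 27156.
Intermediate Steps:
L(I) = 1
N(m) = 2*m*(1 + m) (N(m) = (m + m)*(m + 1) = (2*m)*(1 + m) = 2*m*(1 + m))
27295 - (j(26) + (12438/(-6319) + N(-49)/4936)) = 27295 - (140 + (12438/(-6319) + (2*(-49)*(1 - 49))/4936)) = 27295 - (140 + (12438*(-1/6319) + (2*(-49)*(-48))*(1/4936))) = 27295 - (140 + (-12438/6319 + 4704*(1/4936))) = 27295 - (140 + (-12438/6319 + 588/617)) = 27295 - (140 - 3958674/3898823) = 27295 - 1*541876546/3898823 = 27295 - 541876546/3898823 = 105876497239/3898823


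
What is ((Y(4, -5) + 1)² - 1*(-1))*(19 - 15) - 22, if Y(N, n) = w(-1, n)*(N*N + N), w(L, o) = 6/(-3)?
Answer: 6066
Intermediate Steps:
w(L, o) = -2 (w(L, o) = 6*(-⅓) = -2)
Y(N, n) = -2*N - 2*N² (Y(N, n) = -2*(N*N + N) = -2*(N² + N) = -2*(N + N²) = -2*N - 2*N²)
((Y(4, -5) + 1)² - 1*(-1))*(19 - 15) - 22 = ((-2*4*(1 + 4) + 1)² - 1*(-1))*(19 - 15) - 22 = ((-2*4*5 + 1)² + 1)*4 - 22 = ((-40 + 1)² + 1)*4 - 22 = ((-39)² + 1)*4 - 22 = (1521 + 1)*4 - 22 = 1522*4 - 22 = 6088 - 22 = 6066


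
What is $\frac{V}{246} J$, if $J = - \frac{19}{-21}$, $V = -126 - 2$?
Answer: $- \frac{1216}{2583} \approx -0.47077$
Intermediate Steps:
$V = -128$
$J = \frac{19}{21}$ ($J = \left(-19\right) \left(- \frac{1}{21}\right) = \frac{19}{21} \approx 0.90476$)
$\frac{V}{246} J = - \frac{128}{246} \cdot \frac{19}{21} = \left(-128\right) \frac{1}{246} \cdot \frac{19}{21} = \left(- \frac{64}{123}\right) \frac{19}{21} = - \frac{1216}{2583}$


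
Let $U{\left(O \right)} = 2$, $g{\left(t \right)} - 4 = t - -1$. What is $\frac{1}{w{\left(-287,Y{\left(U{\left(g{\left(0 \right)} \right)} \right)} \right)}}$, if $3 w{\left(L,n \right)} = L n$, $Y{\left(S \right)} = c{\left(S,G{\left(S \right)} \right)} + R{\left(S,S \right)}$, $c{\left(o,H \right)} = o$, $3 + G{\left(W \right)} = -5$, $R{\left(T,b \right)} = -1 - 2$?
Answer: $\frac{3}{287} \approx 0.010453$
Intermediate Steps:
$g{\left(t \right)} = 5 + t$ ($g{\left(t \right)} = 4 + \left(t - -1\right) = 4 + \left(t + 1\right) = 4 + \left(1 + t\right) = 5 + t$)
$R{\left(T,b \right)} = -3$
$G{\left(W \right)} = -8$ ($G{\left(W \right)} = -3 - 5 = -8$)
$Y{\left(S \right)} = -3 + S$ ($Y{\left(S \right)} = S - 3 = -3 + S$)
$w{\left(L,n \right)} = \frac{L n}{3}$
$\frac{1}{w{\left(-287,Y{\left(U{\left(g{\left(0 \right)} \right)} \right)} \right)}} = \frac{1}{\frac{1}{3} \left(-287\right) \left(-3 + 2\right)} = \frac{1}{\frac{1}{3} \left(-287\right) \left(-1\right)} = \frac{1}{\frac{287}{3}} = \frac{3}{287}$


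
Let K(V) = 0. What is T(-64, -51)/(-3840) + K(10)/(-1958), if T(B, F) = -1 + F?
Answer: 13/960 ≈ 0.013542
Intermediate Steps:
T(-64, -51)/(-3840) + K(10)/(-1958) = (-1 - 51)/(-3840) + 0/(-1958) = -52*(-1/3840) + 0*(-1/1958) = 13/960 + 0 = 13/960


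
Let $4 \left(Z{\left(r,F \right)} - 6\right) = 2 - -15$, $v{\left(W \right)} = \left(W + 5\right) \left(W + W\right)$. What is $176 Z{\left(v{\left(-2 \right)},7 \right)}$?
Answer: $1804$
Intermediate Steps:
$v{\left(W \right)} = 2 W \left(5 + W\right)$ ($v{\left(W \right)} = \left(5 + W\right) 2 W = 2 W \left(5 + W\right)$)
$Z{\left(r,F \right)} = \frac{41}{4}$ ($Z{\left(r,F \right)} = 6 + \frac{2 - -15}{4} = 6 + \frac{2 + 15}{4} = 6 + \frac{1}{4} \cdot 17 = 6 + \frac{17}{4} = \frac{41}{4}$)
$176 Z{\left(v{\left(-2 \right)},7 \right)} = 176 \cdot \frac{41}{4} = 1804$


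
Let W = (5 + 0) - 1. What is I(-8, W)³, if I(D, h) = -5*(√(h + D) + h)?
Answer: -2000 - 11000*I ≈ -2000.0 - 11000.0*I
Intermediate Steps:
W = 4 (W = 5 - 1 = 4)
I(D, h) = -5*h - 5*√(D + h) (I(D, h) = -5*(√(D + h) + h) = -5*(h + √(D + h)) = -5*h - 5*√(D + h))
I(-8, W)³ = (-5*4 - 5*√(-8 + 4))³ = (-20 - 10*I)³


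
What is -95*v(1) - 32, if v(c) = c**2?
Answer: -127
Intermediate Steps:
-95*v(1) - 32 = -95*1**2 - 32 = -95*1 - 32 = -95 - 32 = -127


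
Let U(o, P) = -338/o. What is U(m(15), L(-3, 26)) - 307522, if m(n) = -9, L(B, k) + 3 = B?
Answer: -2767360/9 ≈ -3.0748e+5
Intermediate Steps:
L(B, k) = -3 + B
U(m(15), L(-3, 26)) - 307522 = -338/(-9) - 307522 = -338*(-⅑) - 307522 = 338/9 - 307522 = -2767360/9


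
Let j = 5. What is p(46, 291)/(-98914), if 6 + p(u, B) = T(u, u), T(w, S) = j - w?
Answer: 47/98914 ≈ 0.00047516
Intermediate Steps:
T(w, S) = 5 - w
p(u, B) = -1 - u (p(u, B) = -6 + (5 - u) = -1 - u)
p(46, 291)/(-98914) = (-1 - 1*46)/(-98914) = (-1 - 46)*(-1/98914) = -47*(-1/98914) = 47/98914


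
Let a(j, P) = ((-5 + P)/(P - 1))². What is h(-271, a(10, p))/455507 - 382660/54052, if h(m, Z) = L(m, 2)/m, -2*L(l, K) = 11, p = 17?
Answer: -23618233669367/3336154221322 ≈ -7.0795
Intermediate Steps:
L(l, K) = -11/2 (L(l, K) = -½*11 = -11/2)
a(j, P) = (-5 + P)²/(-1 + P)² (a(j, P) = ((-5 + P)/(-1 + P))² = (-5 + P)²/(-1 + P)²)
h(m, Z) = -11/(2*m)
h(-271, a(10, p))/455507 - 382660/54052 = -11/2/(-271)/455507 - 382660/54052 = -11/2*(-1/271)*(1/455507) - 382660*1/54052 = (11/542)*(1/455507) - 95665/13513 = 11/246884794 - 95665/13513 = -23618233669367/3336154221322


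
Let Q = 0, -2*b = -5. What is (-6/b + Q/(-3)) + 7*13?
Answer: 443/5 ≈ 88.600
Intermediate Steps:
b = 5/2 (b = -½*(-5) = 5/2 ≈ 2.5000)
(-6/b + Q/(-3)) + 7*13 = (-6/5/2 + 0/(-3)) + 7*13 = (-6*⅖ + 0*(-⅓)) + 91 = (-12/5 + 0) + 91 = -12/5 + 91 = 443/5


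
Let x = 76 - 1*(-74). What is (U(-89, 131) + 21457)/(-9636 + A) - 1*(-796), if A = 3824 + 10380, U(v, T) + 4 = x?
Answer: 3657731/4568 ≈ 800.73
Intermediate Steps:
x = 150 (x = 76 + 74 = 150)
U(v, T) = 146 (U(v, T) = -4 + 150 = 146)
A = 14204
(U(-89, 131) + 21457)/(-9636 + A) - 1*(-796) = (146 + 21457)/(-9636 + 14204) - 1*(-796) = 21603/4568 + 796 = 3657731/4568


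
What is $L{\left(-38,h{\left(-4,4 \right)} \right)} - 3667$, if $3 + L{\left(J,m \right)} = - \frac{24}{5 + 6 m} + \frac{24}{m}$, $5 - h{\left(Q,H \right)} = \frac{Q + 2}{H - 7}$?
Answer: $- \frac{1477090}{403} \approx -3665.2$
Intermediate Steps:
$h{\left(Q,H \right)} = 5 - \frac{2 + Q}{-7 + H}$ ($h{\left(Q,H \right)} = 5 - \frac{Q + 2}{H - 7} = 5 - \frac{2 + Q}{-7 + H}$)
$L{\left(J,m \right)} = -3 - \frac{24}{5 + 6 m} + \frac{24}{m}$ ($L{\left(J,m \right)} = -3 - \left(- \frac{24}{m} + \frac{24}{5 + 6 m}\right) = -3 - \frac{24}{5 + 6 m} + \frac{24}{m}$)
$L{\left(-38,h{\left(-4,4 \right)} \right)} - 3667 = \frac{3 \left(40 - 6 \left(\frac{-37 - -4 + 5 \cdot 4}{-7 + 4}\right)^{2} + 35 \frac{-37 - -4 + 5 \cdot 4}{-7 + 4}\right)}{\frac{-37 - -4 + 5 \cdot 4}{-7 + 4} \left(5 + 6 \frac{-37 - -4 + 5 \cdot 4}{-7 + 4}\right)} - 3667 = \frac{3 \left(40 - 6 \left(\frac{-37 + 4 + 20}{-3}\right)^{2} + 35 \frac{-37 + 4 + 20}{-3}\right)}{\frac{-37 + 4 + 20}{-3} \left(5 + 6 \frac{-37 + 4 + 20}{-3}\right)} - 3667 = \frac{3 \left(40 - 6 \left(\left(- \frac{1}{3}\right) \left(-13\right)\right)^{2} + 35 \left(\left(- \frac{1}{3}\right) \left(-13\right)\right)\right)}{\left(- \frac{1}{3}\right) \left(-13\right) \left(5 + 6 \left(\left(- \frac{1}{3}\right) \left(-13\right)\right)\right)} - 3667 = \frac{3 \left(40 - 6 \left(\frac{13}{3}\right)^{2} + 35 \cdot \frac{13}{3}\right)}{\frac{13}{3} \left(5 + 6 \cdot \frac{13}{3}\right)} - 3667 = 3 \cdot \frac{3}{13} \frac{1}{5 + 26} \left(40 - \frac{338}{3} + \frac{455}{3}\right) - 3667 = 3 \cdot \frac{3}{13} \cdot \frac{1}{31} \left(40 - \frac{338}{3} + \frac{455}{3}\right) - 3667 = 3 \cdot \frac{3}{13} \cdot \frac{1}{31} \cdot 79 - 3667 = \frac{711}{403} - 3667 = - \frac{1477090}{403}$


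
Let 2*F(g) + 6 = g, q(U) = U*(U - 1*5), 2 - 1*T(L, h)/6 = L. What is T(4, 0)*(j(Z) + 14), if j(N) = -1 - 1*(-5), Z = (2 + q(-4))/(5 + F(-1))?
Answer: -216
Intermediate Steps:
T(L, h) = 12 - 6*L
q(U) = U*(-5 + U) (q(U) = U*(U - 5) = U*(-5 + U))
F(g) = -3 + g/2
Z = 76/3 (Z = (2 - 4*(-5 - 4))/(5 + (-3 + (½)*(-1))) = (2 - 4*(-9))/(5 + (-3 - ½)) = (2 + 36)/(5 - 7/2) = 38/(3/2) = 38*(⅔) = 76/3 ≈ 25.333)
j(N) = 4 (j(N) = -1 + 5 = 4)
T(4, 0)*(j(Z) + 14) = (12 - 6*4)*(4 + 14) = (12 - 24)*18 = -12*18 = -216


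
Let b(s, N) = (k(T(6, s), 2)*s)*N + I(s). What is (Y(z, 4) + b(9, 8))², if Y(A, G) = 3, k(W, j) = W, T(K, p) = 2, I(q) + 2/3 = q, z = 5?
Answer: 217156/9 ≈ 24128.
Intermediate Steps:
I(q) = -⅔ + q
b(s, N) = -⅔ + s + 2*N*s (b(s, N) = (2*s)*N + (-⅔ + s) = 2*N*s + (-⅔ + s) = -⅔ + s + 2*N*s)
(Y(z, 4) + b(9, 8))² = (3 + (-⅔ + 9 + 2*8*9))² = (3 + (-⅔ + 9 + 144))² = (3 + 457/3)² = (466/3)² = 217156/9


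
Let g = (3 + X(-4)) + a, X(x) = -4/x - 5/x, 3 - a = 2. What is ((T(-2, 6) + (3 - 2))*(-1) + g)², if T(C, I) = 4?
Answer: 25/16 ≈ 1.5625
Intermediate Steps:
a = 1 (a = 3 - 1*2 = 3 - 2 = 1)
X(x) = -9/x
g = 25/4 (g = (3 - 9/(-4)) + 1 = (3 - 9*(-¼)) + 1 = (3 + 9/4) + 1 = 21/4 + 1 = 25/4 ≈ 6.2500)
((T(-2, 6) + (3 - 2))*(-1) + g)² = ((4 + (3 - 2))*(-1) + 25/4)² = ((4 + 1)*(-1) + 25/4)² = (5*(-1) + 25/4)² = (-5 + 25/4)² = (5/4)² = 25/16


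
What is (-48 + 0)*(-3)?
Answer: 144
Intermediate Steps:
(-48 + 0)*(-3) = -48*(-3) = 144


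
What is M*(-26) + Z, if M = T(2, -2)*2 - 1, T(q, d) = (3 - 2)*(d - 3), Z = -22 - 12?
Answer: 252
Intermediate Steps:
Z = -34
T(q, d) = -3 + d (T(q, d) = 1*(-3 + d) = -3 + d)
M = -11 (M = (-3 - 2)*2 - 1 = -5*2 - 1 = -10 - 1 = -11)
M*(-26) + Z = -11*(-26) - 34 = 286 - 34 = 252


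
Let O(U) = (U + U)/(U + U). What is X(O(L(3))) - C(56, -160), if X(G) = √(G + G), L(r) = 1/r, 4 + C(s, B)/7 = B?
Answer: 1148 + √2 ≈ 1149.4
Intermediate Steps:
C(s, B) = -28 + 7*B
O(U) = 1 (O(U) = (2*U)/((2*U)) = (2*U)*(1/(2*U)) = 1)
X(G) = √2*√G (X(G) = √(2*G) = √2*√G)
X(O(L(3))) - C(56, -160) = √2*√1 - (-28 + 7*(-160)) = √2*1 - (-28 - 1120) = √2 - 1*(-1148) = √2 + 1148 = 1148 + √2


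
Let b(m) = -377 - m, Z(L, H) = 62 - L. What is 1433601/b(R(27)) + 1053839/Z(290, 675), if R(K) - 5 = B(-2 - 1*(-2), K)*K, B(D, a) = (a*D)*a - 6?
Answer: -69838201/6270 ≈ -11138.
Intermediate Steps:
B(D, a) = -6 + D*a² (B(D, a) = (D*a)*a - 6 = D*a² - 6 = -6 + D*a²)
R(K) = 5 - 6*K (R(K) = 5 + (-6 + (-2 - 1*(-2))*K²)*K = 5 + (-6 + (-2 + 2)*K²)*K = 5 + (-6 + 0*K²)*K = 5 + (-6 + 0)*K = 5 - 6*K)
1433601/b(R(27)) + 1053839/Z(290, 675) = 1433601/(-377 - (5 - 6*27)) + 1053839/(62 - 1*290) = 1433601/(-377 - (5 - 162)) + 1053839/(62 - 290) = 1433601/(-377 - 1*(-157)) + 1053839/(-228) = 1433601/(-377 + 157) + 1053839*(-1/228) = 1433601/(-220) - 1053839/228 = 1433601*(-1/220) - 1053839/228 = -1433601/220 - 1053839/228 = -69838201/6270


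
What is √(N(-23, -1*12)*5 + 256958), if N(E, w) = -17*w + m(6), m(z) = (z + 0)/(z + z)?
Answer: 3*√114658/2 ≈ 507.92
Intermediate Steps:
m(z) = ½ (m(z) = z/((2*z)) = z*(1/(2*z)) = ½)
N(E, w) = ½ - 17*w (N(E, w) = -17*w + ½ = ½ - 17*w)
√(N(-23, -1*12)*5 + 256958) = √((½ - (-17)*12)*5 + 256958) = √((½ - 17*(-12))*5 + 256958) = √((½ + 204)*5 + 256958) = √((409/2)*5 + 256958) = √(2045/2 + 256958) = √(515961/2) = 3*√114658/2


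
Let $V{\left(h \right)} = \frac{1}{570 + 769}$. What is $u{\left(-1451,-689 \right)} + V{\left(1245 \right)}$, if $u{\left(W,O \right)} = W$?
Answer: $- \frac{1942888}{1339} \approx -1451.0$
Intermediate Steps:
$V{\left(h \right)} = \frac{1}{1339}$
$u{\left(-1451,-689 \right)} + V{\left(1245 \right)} = -1451 + \frac{1}{1339} = - \frac{1942888}{1339}$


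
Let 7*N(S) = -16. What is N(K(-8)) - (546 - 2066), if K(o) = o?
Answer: 10624/7 ≈ 1517.7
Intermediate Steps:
N(S) = -16/7 (N(S) = (⅐)*(-16) = -16/7)
N(K(-8)) - (546 - 2066) = -16/7 - (546 - 2066) = -16/7 - 1*(-1520) = -16/7 + 1520 = 10624/7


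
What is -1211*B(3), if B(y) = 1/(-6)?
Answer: 1211/6 ≈ 201.83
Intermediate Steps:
B(y) = -⅙ (B(y) = 1*(-⅙) = -⅙)
-1211*B(3) = -1211*(-⅙) = 1211/6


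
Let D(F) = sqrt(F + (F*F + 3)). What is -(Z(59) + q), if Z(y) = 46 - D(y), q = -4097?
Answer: 4051 + sqrt(3543) ≈ 4110.5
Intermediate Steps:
D(F) = sqrt(3 + F + F**2) (D(F) = sqrt(F + (F**2 + 3)) = sqrt(F + (3 + F**2)) = sqrt(3 + F + F**2))
Z(y) = 46 - sqrt(3 + y + y**2)
-(Z(59) + q) = -((46 - sqrt(3 + 59 + 59**2)) - 4097) = -((46 - sqrt(3 + 59 + 3481)) - 4097) = -((46 - sqrt(3543)) - 4097) = -(-4051 - sqrt(3543)) = 4051 + sqrt(3543)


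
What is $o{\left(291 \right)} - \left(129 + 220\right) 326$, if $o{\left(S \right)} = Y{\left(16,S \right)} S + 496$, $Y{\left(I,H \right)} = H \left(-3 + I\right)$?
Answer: $987575$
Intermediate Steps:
$o{\left(S \right)} = 496 + 13 S^{2}$ ($o{\left(S \right)} = S \left(-3 + 16\right) S + 496 = S 13 S + 496 = 13 S S + 496 = 13 S^{2} + 496 = 496 + 13 S^{2}$)
$o{\left(291 \right)} - \left(129 + 220\right) 326 = \left(496 + 13 \cdot 291^{2}\right) - \left(129 + 220\right) 326 = \left(496 + 13 \cdot 84681\right) - 349 \cdot 326 = \left(496 + 1100853\right) - 113774 = 1101349 - 113774 = 987575$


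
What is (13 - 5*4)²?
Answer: 49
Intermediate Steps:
(13 - 5*4)² = (13 - 20)² = (-7)² = 49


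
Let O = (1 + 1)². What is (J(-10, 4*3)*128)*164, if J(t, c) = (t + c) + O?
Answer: 125952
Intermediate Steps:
O = 4 (O = 2² = 4)
J(t, c) = 4 + c + t (J(t, c) = (t + c) + 4 = (c + t) + 4 = 4 + c + t)
(J(-10, 4*3)*128)*164 = ((4 + 4*3 - 10)*128)*164 = ((4 + 12 - 10)*128)*164 = (6*128)*164 = 768*164 = 125952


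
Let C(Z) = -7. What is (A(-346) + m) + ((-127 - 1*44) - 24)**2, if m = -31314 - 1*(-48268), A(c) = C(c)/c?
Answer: 19022741/346 ≈ 54979.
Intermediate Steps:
A(c) = -7/c
m = 16954 (m = -31314 + 48268 = 16954)
(A(-346) + m) + ((-127 - 1*44) - 24)**2 = (-7/(-346) + 16954) + ((-127 - 1*44) - 24)**2 = (-7*(-1/346) + 16954) + ((-127 - 44) - 24)**2 = (7/346 + 16954) + (-171 - 24)**2 = 5866091/346 + (-195)**2 = 5866091/346 + 38025 = 19022741/346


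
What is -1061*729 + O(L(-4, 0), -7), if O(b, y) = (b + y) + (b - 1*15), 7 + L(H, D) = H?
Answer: -773513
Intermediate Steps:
L(H, D) = -7 + H
O(b, y) = -15 + y + 2*b (O(b, y) = (b + y) + (b - 15) = (b + y) + (-15 + b) = -15 + y + 2*b)
-1061*729 + O(L(-4, 0), -7) = -1061*729 + (-15 - 7 + 2*(-7 - 4)) = -773469 + (-15 - 7 + 2*(-11)) = -773469 + (-15 - 7 - 22) = -773469 - 44 = -773513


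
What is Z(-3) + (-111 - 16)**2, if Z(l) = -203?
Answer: 15926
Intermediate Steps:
Z(-3) + (-111 - 16)**2 = -203 + (-111 - 16)**2 = -203 + (-127)**2 = -203 + 16129 = 15926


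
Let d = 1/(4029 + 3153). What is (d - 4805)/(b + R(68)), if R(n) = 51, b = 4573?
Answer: -34509509/33209568 ≈ -1.0391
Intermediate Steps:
d = 1/7182 ≈ 0.00013924
(d - 4805)/(b + R(68)) = (1/7182 - 4805)/(4573 + 51) = -34509509/7182/4624 = -34509509/7182*1/4624 = -34509509/33209568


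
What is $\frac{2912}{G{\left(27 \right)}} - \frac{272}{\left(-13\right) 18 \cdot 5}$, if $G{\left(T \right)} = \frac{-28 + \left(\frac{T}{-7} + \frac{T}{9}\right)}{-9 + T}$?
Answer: $- \frac{107308024}{59085} \approx -1816.2$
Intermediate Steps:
$G{\left(T \right)} = \frac{-28 - \frac{2 T}{63}}{-9 + T}$ ($G{\left(T \right)} = \frac{-28 + \left(T \left(- \frac{1}{7}\right) + T \frac{1}{9}\right)}{-9 + T} = \frac{-28 + \left(- \frac{T}{7} + \frac{T}{9}\right)}{-9 + T} = \frac{-28 - \frac{2 T}{63}}{-9 + T}$)
$\frac{2912}{G{\left(27 \right)}} - \frac{272}{\left(-13\right) 18 \cdot 5} = \frac{2912}{\frac{2}{63} \frac{1}{-9 + 27} \left(-882 - 27\right)} - \frac{272}{\left(-13\right) 18 \cdot 5} = \frac{2912}{\frac{2}{63} \cdot \frac{1}{18} \left(-882 - 27\right)} - \frac{272}{\left(-234\right) 5} = \frac{2912}{\frac{2}{63} \cdot \frac{1}{18} \left(-909\right)} - \frac{272}{-1170} = \frac{2912}{- \frac{101}{63}} - - \frac{136}{585} = 2912 \left(- \frac{63}{101}\right) + \frac{136}{585} = - \frac{183456}{101} + \frac{136}{585} = - \frac{107308024}{59085}$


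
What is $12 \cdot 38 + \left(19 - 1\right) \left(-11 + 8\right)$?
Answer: $402$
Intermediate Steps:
$12 \cdot 38 + \left(19 - 1\right) \left(-11 + 8\right) = 456 + 18 \left(-3\right) = 456 - 54 = 402$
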